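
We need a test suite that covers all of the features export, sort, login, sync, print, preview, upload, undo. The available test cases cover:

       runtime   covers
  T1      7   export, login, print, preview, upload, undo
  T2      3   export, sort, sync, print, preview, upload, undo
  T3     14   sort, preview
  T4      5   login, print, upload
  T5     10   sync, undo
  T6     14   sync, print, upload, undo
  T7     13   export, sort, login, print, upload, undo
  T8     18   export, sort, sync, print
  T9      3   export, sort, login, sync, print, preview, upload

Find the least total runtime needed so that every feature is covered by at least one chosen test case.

T2, T9 cover every feature at runtime 3 + 3 = 6.
Any cover uses at least 2 test cases; among all covering selections none totals below 6.

6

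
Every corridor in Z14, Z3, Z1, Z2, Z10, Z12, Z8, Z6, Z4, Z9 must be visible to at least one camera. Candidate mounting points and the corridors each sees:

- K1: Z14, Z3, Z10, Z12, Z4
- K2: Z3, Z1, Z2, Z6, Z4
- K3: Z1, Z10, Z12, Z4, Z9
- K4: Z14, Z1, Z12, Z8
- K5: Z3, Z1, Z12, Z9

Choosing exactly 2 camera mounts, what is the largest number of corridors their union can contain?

Choosing K1, K2 covers {Z14, Z3, Z1, Z2, Z10, Z12, Z6, Z4} — 8 corridors.
No choice of 2 camera mounts does better; here Z8, Z9 are left uncovered.

8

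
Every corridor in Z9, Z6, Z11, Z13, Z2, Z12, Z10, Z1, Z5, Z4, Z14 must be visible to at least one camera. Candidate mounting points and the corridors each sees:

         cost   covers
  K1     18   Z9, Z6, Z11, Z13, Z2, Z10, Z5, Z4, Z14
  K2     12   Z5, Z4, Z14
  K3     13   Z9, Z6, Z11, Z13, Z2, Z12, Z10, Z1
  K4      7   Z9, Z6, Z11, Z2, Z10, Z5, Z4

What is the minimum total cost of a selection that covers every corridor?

K2, K3 cover every corridor at cost 12 + 13 = 25.
Any cover uses at least 2 camera mounts; among all covering selections none totals below 25.
Greedy by coverage-per-cost would pick K4, K3, K2 for 32 — worse than the optimum 25.

25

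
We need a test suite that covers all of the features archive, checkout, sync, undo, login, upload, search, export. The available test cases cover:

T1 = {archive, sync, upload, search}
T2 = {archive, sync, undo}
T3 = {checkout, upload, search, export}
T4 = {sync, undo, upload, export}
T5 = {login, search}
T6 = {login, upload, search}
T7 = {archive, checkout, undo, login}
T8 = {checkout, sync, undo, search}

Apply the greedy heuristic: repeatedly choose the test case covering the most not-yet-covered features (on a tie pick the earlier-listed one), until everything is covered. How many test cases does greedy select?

3

Pick 1: T1 covers 4 new features (archive, sync, upload, search).
Pick 2: T7 covers 3 new features (checkout, undo, login).
Pick 3: T3 covers 1 new features (export).
Greedy uses 3 test cases.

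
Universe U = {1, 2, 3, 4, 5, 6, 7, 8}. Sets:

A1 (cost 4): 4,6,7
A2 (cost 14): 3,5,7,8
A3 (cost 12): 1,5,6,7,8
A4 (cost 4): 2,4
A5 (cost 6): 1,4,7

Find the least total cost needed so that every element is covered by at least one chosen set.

28

A1, A2, A4, A5 cover every element at cost 4 + 14 + 4 + 6 = 28.
Any cover uses at least 3 sets; among all covering selections none totals below 28.
Greedy by coverage-per-cost would pick A1, A3, A4, A2 for 34 — worse than the optimum 28.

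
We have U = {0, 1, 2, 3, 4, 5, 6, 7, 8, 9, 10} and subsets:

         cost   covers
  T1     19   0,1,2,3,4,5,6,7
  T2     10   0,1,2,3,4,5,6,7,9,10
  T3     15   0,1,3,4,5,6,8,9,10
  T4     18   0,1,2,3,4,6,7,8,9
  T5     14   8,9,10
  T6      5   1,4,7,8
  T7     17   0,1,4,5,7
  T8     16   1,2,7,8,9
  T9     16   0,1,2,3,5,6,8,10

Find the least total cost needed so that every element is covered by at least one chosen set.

T2, T6 cover every element at cost 10 + 5 = 15.
Any cover uses at least 2 sets; among all covering selections none totals below 15.

15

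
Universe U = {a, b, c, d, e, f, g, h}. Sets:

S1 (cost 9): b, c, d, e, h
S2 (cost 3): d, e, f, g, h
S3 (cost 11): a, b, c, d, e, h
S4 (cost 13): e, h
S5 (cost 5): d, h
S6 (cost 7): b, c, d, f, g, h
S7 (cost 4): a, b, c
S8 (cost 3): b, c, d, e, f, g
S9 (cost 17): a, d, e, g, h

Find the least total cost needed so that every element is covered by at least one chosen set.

S2, S7 cover every element at cost 3 + 4 = 7.
Any cover uses at least 2 sets; among all covering selections none totals below 7.
Greedy by coverage-per-cost would pick S8, S2, S7 for 10 — worse than the optimum 7.

7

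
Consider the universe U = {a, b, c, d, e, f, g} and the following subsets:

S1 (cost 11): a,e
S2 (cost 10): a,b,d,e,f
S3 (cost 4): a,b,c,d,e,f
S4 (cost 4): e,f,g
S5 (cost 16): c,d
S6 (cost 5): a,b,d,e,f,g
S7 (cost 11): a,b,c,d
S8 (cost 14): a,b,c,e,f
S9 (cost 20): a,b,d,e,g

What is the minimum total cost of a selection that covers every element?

8

S3, S4 cover every element at cost 4 + 4 = 8.
Any cover uses at least 2 sets; among all covering selections none totals below 8.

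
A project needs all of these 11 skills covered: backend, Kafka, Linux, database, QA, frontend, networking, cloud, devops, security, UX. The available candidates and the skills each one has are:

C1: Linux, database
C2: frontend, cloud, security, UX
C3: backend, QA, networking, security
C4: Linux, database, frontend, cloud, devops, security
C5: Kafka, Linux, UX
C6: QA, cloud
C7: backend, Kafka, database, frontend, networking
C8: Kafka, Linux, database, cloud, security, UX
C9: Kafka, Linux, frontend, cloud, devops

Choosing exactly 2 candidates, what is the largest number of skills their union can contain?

Choosing C3, C4 covers {backend, Linux, database, QA, frontend, networking, cloud, devops, security} — 9 skills.
No choice of 2 candidates does better; here Kafka, UX are left uncovered.

9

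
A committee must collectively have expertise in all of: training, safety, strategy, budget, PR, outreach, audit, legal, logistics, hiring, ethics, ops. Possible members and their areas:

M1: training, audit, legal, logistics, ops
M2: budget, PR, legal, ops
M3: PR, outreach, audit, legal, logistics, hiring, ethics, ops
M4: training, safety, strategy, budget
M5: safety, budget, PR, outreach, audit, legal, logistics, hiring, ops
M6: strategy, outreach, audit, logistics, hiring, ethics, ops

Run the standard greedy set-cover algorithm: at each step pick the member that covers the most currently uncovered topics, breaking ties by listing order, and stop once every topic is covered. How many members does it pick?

Pick 1: M5 covers 9 new topics (safety, budget, PR, outreach, audit, legal, logistics, hiring, ops).
Pick 2: M4 covers 2 new topics (training, strategy).
Pick 3: M3 covers 1 new topics (ethics).
Greedy uses 3 members. (The true minimum is 2.)

3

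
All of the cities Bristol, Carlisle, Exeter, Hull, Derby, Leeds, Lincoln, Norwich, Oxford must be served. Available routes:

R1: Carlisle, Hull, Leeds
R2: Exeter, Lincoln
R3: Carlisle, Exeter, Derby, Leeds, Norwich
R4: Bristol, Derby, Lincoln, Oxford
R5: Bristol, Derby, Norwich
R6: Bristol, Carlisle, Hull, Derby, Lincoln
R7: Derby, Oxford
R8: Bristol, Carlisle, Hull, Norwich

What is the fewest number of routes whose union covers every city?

R1, R3, R4 together cover {Bristol, Carlisle, Exeter, Hull, Derby, Leeds, Lincoln, Norwich, Oxford} — every city.
No 2 of the 8 routes cover everything (all 28 pairs fall short), so 3 is minimum.

3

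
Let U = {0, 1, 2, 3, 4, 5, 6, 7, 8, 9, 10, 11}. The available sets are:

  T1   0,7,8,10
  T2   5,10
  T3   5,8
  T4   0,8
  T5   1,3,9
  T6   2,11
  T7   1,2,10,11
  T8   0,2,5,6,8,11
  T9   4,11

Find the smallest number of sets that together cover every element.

T1, T5, T8, T9 together cover {0, 1, 2, 3, 4, 5, 6, 7, 8, 9, 10, 11} — every element.
No 3 of the 9 sets cover everything (all 84 triples fall short), so 4 is minimum.

4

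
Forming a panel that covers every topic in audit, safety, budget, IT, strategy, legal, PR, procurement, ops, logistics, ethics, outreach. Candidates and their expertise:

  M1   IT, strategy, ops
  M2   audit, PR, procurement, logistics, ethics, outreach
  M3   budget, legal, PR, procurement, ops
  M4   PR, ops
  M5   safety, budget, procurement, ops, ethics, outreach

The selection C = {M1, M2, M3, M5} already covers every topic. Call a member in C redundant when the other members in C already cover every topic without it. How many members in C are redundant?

0

Drop M1: IT, strategy uncovered — not redundant.
Drop M2: audit, logistics uncovered — not redundant.
Drop M3: legal uncovered — not redundant.
Drop M5: safety uncovered — not redundant.
None of the members in C is redundant.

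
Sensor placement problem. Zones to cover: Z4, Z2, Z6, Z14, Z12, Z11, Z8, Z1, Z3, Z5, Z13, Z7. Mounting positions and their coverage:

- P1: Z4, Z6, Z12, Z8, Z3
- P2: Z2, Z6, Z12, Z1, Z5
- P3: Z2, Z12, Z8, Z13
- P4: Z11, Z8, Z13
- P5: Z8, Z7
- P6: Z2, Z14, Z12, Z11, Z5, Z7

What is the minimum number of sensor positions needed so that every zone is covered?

P1, P2, P3, P6 together cover {Z4, Z2, Z6, Z14, Z12, Z11, Z8, Z1, Z3, Z5, Z13, Z7} — every zone.
No 3 of the 6 sensor positions cover everything (all 20 triples fall short), so 4 is minimum.

4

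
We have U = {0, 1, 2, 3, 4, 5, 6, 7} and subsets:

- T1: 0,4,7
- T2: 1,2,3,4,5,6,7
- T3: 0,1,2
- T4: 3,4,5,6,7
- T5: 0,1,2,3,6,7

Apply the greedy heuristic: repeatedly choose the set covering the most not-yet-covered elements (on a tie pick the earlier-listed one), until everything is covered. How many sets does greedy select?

Pick 1: T2 covers 7 new elements (1, 2, 3, 4, 5, 6, 7).
Pick 2: T1 covers 1 new elements (0).
Greedy uses 2 sets.

2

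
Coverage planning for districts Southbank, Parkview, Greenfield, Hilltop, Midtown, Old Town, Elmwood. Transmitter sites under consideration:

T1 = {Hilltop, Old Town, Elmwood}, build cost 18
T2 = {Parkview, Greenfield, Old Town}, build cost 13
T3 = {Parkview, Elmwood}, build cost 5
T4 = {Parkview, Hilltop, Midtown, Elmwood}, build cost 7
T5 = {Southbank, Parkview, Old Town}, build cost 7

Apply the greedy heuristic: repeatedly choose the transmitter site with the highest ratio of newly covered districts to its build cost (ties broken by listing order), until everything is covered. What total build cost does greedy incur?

27

Pick 1: T4 adds 4 new (Parkview, Hilltop, Midtown, Elmwood) at build cost 7 (ratio 4/7).
Pick 2: T5 adds 2 new (Southbank, Old Town) at build cost 7 (ratio 2/7).
Pick 3: T2 adds 1 new (Greenfield) at build cost 13 (ratio 1/13).
Greedy total build cost: 7 + 7 + 13 = 27.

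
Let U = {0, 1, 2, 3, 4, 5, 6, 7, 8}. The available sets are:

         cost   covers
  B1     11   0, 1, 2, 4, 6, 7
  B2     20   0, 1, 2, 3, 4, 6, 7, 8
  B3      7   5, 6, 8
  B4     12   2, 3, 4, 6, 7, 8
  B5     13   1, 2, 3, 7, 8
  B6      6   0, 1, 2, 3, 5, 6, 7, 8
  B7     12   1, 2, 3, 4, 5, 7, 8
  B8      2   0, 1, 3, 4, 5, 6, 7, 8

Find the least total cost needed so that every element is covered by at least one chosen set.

B6, B8 cover every element at cost 6 + 2 = 8.
Any cover uses at least 2 sets; among all covering selections none totals below 8.

8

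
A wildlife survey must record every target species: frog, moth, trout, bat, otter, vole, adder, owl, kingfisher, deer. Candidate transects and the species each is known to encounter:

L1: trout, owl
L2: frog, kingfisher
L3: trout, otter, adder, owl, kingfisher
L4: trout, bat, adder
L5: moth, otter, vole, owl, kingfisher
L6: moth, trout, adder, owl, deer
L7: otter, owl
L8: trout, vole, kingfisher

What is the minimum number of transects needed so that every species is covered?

4

L2, L4, L5, L6 together cover {frog, moth, trout, bat, otter, vole, adder, owl, kingfisher, deer} — every species.
No 3 of the 8 transects cover everything (all 56 triples fall short), so 4 is minimum.
Greedy (largest uncovered first) would take L3, L5, L2, L4, L6 — 5 transects — but 4 suffice.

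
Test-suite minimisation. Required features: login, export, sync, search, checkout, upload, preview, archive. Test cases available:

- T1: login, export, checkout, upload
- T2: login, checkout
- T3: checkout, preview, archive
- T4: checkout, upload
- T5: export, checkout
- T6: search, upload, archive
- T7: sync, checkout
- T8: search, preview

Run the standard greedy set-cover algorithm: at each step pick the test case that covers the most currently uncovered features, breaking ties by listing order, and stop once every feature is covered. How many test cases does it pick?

4

Pick 1: T1 covers 4 new features (login, export, checkout, upload).
Pick 2: T3 covers 2 new features (preview, archive).
Pick 3: T6 covers 1 new features (search).
Pick 4: T7 covers 1 new features (sync).
Greedy uses 4 test cases.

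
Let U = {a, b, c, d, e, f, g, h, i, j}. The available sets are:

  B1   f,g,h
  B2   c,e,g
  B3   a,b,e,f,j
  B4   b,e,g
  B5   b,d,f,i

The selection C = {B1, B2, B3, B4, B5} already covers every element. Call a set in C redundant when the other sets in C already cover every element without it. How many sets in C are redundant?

Drop B1: h uncovered — not redundant.
Drop B2: c uncovered — not redundant.
Drop B3: a, j uncovered — not redundant.
Drop B4: the rest still cover every element — redundant.
Drop B5: d, i uncovered — not redundant.
1 redundant: B4.

1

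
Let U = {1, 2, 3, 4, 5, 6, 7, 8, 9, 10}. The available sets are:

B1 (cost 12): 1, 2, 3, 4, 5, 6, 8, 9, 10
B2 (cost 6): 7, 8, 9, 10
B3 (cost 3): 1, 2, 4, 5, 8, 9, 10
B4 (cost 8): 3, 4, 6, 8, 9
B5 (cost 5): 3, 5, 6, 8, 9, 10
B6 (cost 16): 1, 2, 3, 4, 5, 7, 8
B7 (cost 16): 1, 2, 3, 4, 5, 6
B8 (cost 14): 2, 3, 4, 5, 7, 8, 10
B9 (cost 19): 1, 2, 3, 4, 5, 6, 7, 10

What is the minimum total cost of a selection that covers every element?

B2, B3, B5 cover every element at cost 6 + 3 + 5 = 14.
Any cover uses at least 2 sets; among all covering selections none totals below 14.

14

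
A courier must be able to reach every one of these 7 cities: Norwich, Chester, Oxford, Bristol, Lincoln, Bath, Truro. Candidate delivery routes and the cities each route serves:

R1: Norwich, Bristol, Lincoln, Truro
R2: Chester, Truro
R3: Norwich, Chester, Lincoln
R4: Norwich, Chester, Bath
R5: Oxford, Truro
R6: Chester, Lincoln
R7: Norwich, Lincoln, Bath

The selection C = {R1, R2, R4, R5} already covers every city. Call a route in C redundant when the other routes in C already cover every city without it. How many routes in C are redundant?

1

Drop R1: Bristol, Lincoln uncovered — not redundant.
Drop R2: the rest still cover every city — redundant.
Drop R4: Bath uncovered — not redundant.
Drop R5: Oxford uncovered — not redundant.
1 redundant: R2.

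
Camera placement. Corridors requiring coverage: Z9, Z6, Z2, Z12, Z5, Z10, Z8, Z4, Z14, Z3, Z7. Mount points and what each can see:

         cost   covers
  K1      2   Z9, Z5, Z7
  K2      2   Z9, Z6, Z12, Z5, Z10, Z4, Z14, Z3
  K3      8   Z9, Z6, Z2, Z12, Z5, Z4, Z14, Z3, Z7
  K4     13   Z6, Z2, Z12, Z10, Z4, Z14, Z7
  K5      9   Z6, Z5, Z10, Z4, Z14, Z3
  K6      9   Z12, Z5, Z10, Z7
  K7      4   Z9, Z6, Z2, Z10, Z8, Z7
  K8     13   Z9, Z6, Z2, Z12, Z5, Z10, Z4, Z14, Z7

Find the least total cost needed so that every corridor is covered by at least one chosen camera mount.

K2, K7 cover every corridor at cost 2 + 4 = 6.
Any cover uses at least 2 camera mounts; among all covering selections none totals below 6.

6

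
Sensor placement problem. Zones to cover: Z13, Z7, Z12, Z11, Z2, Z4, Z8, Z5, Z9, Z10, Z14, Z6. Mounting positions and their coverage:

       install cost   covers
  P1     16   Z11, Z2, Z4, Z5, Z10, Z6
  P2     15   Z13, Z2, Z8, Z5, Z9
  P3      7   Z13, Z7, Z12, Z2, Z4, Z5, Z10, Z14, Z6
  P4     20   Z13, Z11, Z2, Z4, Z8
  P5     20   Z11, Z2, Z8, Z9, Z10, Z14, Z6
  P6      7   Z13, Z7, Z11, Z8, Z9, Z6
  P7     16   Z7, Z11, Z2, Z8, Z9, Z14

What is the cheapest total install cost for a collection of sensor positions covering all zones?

P3, P6 cover every zone at install cost 7 + 7 = 14.
Any cover uses at least 2 sensor positions; among all covering selections none totals below 14.

14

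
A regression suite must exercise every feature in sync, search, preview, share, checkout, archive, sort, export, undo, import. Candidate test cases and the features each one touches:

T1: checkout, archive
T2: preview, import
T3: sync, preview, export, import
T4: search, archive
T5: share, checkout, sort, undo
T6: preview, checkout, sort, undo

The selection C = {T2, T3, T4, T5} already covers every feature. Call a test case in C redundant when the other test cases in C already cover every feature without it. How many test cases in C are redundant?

Drop T2: the rest still cover every feature — redundant.
Drop T3: sync, export uncovered — not redundant.
Drop T4: search, archive uncovered — not redundant.
Drop T5: share, checkout, sort, undo uncovered — not redundant.
1 redundant: T2.

1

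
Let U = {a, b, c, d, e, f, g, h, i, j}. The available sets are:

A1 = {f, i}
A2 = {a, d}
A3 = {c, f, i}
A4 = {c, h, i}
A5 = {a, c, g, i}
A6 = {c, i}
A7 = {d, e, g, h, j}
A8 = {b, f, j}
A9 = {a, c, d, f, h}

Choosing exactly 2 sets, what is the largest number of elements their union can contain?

Choosing A3, A7 covers {c, d, e, f, g, h, i, j} — 8 elements.
No choice of 2 sets does better; here a, b are left uncovered.

8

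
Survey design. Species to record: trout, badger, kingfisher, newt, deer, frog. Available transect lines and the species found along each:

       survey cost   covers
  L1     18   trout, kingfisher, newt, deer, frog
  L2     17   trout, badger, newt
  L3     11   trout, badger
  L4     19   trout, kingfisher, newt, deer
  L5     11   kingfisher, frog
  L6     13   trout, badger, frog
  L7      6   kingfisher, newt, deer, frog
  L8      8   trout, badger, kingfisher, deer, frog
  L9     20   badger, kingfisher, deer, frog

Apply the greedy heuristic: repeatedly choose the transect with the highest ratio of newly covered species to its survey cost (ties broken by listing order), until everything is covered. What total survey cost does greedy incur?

Pick 1: L7 adds 4 new (kingfisher, newt, deer, frog) at survey cost 6 (ratio 4/6).
Pick 2: L8 adds 2 new (trout, badger) at survey cost 8 (ratio 2/8).
Greedy total survey cost: 6 + 8 = 14.

14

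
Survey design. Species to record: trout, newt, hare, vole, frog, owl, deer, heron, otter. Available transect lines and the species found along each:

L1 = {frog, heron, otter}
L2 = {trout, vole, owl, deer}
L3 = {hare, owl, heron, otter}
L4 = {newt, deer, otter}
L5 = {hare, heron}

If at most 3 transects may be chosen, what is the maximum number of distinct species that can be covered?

8

Choosing L1, L2, L3 covers {trout, hare, vole, frog, owl, deer, heron, otter} — 8 species.
No choice of 3 transects does better; here newt is left uncovered.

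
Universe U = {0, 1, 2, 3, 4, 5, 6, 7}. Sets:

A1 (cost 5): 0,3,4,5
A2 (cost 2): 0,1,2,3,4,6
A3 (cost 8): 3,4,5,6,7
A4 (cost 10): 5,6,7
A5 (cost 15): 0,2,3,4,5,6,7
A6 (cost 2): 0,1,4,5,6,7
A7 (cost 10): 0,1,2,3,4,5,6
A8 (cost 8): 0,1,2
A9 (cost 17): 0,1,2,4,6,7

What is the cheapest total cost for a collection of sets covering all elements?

4

A2, A6 cover every element at cost 2 + 2 = 4.
Any cover uses at least 2 sets; among all covering selections none totals below 4.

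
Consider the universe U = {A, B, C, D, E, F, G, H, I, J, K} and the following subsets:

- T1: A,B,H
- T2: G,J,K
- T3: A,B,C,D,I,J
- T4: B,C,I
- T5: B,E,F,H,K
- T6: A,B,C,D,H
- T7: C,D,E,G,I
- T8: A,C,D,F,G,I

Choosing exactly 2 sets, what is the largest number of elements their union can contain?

Choosing T3, T5 covers {A, B, C, D, E, F, H, I, J, K} — 10 elements.
No choice of 2 sets does better; here G is left uncovered.

10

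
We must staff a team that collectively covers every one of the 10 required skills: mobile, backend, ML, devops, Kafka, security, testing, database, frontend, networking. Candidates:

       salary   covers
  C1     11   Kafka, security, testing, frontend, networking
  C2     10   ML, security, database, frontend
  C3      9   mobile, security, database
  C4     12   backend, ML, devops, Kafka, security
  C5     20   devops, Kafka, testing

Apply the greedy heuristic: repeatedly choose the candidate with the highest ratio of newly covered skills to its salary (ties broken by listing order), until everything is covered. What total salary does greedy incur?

Pick 1: C1 adds 5 new (Kafka, security, testing, frontend, networking) at salary 11 (ratio 5/11).
Pick 2: C4 adds 3 new (backend, ML, devops) at salary 12 (ratio 3/12).
Pick 3: C3 adds 2 new (mobile, database) at salary 9 (ratio 2/9).
Greedy total salary: 11 + 12 + 9 = 32.

32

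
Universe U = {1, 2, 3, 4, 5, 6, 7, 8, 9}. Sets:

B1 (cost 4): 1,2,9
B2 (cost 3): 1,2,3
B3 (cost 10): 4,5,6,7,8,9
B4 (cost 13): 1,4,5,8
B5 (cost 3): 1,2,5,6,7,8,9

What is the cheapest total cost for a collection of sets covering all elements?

13

B2, B3 cover every element at cost 3 + 10 = 13.
Any cover uses at least 2 sets; among all covering selections none totals below 13.
Greedy by coverage-per-cost would pick B5, B2, B3 for 16 — worse than the optimum 13.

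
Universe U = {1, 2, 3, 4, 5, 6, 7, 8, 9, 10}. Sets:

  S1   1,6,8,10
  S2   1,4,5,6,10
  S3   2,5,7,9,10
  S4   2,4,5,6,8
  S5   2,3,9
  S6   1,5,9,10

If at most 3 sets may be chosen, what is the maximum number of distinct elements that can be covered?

Choosing S1, S2, S3 covers {1, 2, 4, 5, 6, 7, 8, 9, 10} — 9 elements.
No choice of 3 sets does better; here 3 is left uncovered.

9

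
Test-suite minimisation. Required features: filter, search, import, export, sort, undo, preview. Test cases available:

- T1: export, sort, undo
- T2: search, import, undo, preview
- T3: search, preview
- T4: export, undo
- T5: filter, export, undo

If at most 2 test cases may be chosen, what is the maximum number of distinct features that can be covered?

Choosing T1, T2 covers {search, import, export, sort, undo, preview} — 6 features.
No choice of 2 test cases does better; here filter is left uncovered.

6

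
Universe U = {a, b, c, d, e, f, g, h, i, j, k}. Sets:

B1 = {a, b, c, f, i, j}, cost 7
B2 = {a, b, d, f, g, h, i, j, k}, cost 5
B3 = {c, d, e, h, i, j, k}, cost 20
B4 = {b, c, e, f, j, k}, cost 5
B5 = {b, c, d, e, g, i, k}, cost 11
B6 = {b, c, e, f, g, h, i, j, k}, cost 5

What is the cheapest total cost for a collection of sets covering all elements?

10

B2, B4 cover every element at cost 5 + 5 = 10.
Any cover uses at least 2 sets; among all covering selections none totals below 10.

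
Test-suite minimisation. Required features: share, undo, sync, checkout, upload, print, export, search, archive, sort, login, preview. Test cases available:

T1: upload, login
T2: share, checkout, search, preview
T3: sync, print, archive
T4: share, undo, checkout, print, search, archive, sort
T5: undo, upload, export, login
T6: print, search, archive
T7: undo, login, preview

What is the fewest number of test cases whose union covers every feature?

4

T2, T3, T4, T5 together cover {share, undo, sync, checkout, upload, print, export, search, archive, sort, login, preview} — every feature.
No 3 of the 7 test cases cover everything (all 35 triples fall short), so 4 is minimum.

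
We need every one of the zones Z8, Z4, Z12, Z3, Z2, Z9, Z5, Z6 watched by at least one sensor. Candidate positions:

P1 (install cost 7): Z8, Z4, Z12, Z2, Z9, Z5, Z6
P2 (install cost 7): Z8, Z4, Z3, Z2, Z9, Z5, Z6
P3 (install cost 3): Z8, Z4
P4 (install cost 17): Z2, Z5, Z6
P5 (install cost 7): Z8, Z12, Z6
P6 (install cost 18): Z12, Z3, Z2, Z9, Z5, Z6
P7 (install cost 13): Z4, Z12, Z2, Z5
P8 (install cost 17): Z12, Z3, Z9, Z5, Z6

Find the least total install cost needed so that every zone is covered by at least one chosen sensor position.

14

P1, P2 cover every zone at install cost 7 + 7 = 14.
Any cover uses at least 2 sensor positions; among all covering selections none totals below 14.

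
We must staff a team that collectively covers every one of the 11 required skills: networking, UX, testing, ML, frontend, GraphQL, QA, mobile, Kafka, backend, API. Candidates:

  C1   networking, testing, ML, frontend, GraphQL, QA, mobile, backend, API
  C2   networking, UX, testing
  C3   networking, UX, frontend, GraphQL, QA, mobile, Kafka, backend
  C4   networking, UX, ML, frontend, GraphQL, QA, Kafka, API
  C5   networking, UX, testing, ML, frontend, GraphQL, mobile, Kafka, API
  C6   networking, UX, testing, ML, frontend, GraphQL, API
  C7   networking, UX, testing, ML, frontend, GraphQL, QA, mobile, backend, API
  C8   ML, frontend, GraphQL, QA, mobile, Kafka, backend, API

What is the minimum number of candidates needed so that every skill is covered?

2

C1, C3 together cover {networking, UX, testing, ML, frontend, GraphQL, QA, mobile, Kafka, backend, API} — every skill.
No single candidate contains all 11 skills, so 2 is optimal.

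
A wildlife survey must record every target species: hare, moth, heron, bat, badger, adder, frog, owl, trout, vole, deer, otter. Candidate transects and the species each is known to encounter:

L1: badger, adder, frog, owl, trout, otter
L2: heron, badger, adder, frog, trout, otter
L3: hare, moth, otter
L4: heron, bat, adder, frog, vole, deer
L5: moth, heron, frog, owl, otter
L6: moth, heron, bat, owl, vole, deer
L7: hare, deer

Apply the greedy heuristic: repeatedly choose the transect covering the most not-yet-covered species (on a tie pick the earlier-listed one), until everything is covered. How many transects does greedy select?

3

Pick 1: L1 covers 6 new species (badger, adder, frog, owl, trout, otter).
Pick 2: L6 covers 5 new species (moth, heron, bat, vole, deer).
Pick 3: L3 covers 1 new species (hare).
Greedy uses 3 transects.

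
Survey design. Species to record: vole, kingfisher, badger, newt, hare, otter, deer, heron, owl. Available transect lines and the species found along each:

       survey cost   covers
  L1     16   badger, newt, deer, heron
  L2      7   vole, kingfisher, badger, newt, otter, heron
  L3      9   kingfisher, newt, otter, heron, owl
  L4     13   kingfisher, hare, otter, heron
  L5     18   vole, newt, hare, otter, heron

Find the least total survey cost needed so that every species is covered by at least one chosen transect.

L1, L3, L5 cover every species at survey cost 16 + 9 + 18 = 43.
Any cover uses at least 3 transects; among all covering selections none totals below 43.
Greedy by coverage-per-survey cost would pick L2, L3, L4, L1 for 45 — worse than the optimum 43.

43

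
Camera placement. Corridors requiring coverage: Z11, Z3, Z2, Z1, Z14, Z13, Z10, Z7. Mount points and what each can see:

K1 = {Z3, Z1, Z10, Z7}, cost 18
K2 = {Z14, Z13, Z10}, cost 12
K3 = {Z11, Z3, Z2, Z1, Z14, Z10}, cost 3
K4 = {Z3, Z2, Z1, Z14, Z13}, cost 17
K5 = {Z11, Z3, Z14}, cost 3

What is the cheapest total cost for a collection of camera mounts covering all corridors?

33

K1, K2, K3 cover every corridor at cost 18 + 12 + 3 = 33.
Any cover uses at least 3 camera mounts; among all covering selections none totals below 33.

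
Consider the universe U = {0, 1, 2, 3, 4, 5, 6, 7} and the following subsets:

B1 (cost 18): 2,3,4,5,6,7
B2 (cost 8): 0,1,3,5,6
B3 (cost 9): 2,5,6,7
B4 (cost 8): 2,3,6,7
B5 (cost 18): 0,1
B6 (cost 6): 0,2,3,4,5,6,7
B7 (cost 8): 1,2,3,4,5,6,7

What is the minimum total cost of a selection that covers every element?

B2, B6 cover every element at cost 8 + 6 = 14.
Any cover uses at least 2 sets; among all covering selections none totals below 14.

14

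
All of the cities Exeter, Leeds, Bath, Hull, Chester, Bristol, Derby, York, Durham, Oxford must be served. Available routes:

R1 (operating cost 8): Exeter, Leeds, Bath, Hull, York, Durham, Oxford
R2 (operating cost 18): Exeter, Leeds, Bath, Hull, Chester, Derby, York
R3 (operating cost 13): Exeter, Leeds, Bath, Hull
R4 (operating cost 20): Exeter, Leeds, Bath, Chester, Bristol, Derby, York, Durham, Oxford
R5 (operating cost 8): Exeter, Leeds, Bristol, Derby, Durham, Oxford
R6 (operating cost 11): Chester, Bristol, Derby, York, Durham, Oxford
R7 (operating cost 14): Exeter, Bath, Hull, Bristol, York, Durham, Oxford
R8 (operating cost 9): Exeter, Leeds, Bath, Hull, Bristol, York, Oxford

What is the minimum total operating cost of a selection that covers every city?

19

R1, R6 cover every city at operating cost 8 + 11 = 19.
Any cover uses at least 2 routes; among all covering selections none totals below 19.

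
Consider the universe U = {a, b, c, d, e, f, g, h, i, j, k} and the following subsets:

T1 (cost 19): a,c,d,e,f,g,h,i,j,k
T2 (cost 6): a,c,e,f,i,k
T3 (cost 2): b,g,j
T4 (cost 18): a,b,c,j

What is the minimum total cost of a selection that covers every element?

T1, T3 cover every element at cost 19 + 2 = 21.
Any cover uses at least 2 sets; among all covering selections none totals below 21.
Greedy by coverage-per-cost would pick T3, T2, T1 for 27 — worse than the optimum 21.

21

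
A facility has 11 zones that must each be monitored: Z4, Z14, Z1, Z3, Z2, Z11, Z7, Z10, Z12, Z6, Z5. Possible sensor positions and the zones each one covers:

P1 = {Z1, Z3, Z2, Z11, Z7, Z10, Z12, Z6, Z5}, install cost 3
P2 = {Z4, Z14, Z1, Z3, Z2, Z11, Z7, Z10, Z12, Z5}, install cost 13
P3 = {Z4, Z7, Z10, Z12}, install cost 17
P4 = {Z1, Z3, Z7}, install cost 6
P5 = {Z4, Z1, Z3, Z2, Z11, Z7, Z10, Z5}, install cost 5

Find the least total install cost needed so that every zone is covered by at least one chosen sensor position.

P1, P2 cover every zone at install cost 3 + 13 = 16.
Any cover uses at least 2 sensor positions; among all covering selections none totals below 16.
Greedy by coverage-per-install cost would pick P1, P5, P2 for 21 — worse than the optimum 16.

16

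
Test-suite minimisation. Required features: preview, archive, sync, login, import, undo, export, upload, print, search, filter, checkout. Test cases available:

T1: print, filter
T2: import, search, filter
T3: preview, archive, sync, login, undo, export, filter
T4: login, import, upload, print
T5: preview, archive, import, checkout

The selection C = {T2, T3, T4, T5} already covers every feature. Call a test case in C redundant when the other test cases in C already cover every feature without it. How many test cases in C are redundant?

Drop T2: search uncovered — not redundant.
Drop T3: sync, undo, export uncovered — not redundant.
Drop T4: upload, print uncovered — not redundant.
Drop T5: checkout uncovered — not redundant.
None of the test cases in C is redundant.

0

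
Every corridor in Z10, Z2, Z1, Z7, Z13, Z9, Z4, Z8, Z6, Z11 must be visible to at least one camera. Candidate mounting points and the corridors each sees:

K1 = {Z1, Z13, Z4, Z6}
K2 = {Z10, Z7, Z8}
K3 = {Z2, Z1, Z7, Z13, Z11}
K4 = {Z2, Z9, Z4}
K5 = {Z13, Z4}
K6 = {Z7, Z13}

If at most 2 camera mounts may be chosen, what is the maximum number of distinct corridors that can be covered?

Choosing K1, K2 covers {Z10, Z1, Z7, Z13, Z4, Z8, Z6} — 7 corridors.
No choice of 2 camera mounts does better; here Z2, Z9, Z11 are left uncovered.

7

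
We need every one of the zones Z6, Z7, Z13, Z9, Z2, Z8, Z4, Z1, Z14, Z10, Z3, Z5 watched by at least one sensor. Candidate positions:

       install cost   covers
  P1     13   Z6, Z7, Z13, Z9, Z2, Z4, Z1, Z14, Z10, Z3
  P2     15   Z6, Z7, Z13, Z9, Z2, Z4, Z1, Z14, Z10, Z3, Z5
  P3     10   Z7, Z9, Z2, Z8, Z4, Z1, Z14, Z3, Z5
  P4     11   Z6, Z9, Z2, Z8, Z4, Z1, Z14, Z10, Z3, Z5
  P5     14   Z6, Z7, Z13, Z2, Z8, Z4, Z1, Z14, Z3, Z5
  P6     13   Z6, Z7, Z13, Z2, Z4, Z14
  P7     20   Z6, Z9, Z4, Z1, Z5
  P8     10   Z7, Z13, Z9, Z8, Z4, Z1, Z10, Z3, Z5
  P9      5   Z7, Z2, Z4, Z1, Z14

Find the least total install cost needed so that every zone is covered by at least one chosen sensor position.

21

P4, P8 cover every zone at install cost 11 + 10 = 21.
Any cover uses at least 2 sensor positions; among all covering selections none totals below 21.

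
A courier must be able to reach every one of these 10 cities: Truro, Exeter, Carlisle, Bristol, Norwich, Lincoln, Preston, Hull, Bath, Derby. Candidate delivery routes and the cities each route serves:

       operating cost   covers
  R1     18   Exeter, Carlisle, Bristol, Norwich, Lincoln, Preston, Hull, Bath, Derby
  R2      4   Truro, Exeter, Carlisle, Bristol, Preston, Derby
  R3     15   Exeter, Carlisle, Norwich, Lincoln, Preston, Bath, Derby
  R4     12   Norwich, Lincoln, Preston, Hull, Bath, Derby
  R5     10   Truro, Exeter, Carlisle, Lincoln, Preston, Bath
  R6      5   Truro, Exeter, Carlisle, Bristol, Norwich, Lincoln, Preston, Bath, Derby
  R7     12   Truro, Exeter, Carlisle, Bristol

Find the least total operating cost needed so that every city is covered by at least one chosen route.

R2, R4 cover every city at operating cost 4 + 12 = 16.
Any cover uses at least 2 routes; among all covering selections none totals below 16.
Greedy by coverage-per-operating cost would pick R6, R4 for 17 — worse than the optimum 16.

16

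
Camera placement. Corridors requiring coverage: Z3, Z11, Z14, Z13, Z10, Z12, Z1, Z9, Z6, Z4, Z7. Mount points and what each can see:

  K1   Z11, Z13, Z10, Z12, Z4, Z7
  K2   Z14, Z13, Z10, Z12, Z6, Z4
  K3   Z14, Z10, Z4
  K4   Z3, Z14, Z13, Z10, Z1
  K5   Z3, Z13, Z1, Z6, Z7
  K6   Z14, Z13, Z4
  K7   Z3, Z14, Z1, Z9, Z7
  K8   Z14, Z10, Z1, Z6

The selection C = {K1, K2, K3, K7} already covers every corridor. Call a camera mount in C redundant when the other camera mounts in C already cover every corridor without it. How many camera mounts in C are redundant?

Drop K1: Z11 uncovered — not redundant.
Drop K2: Z6 uncovered — not redundant.
Drop K3: the rest still cover every corridor — redundant.
Drop K7: Z3, Z1, Z9 uncovered — not redundant.
1 redundant: K3.

1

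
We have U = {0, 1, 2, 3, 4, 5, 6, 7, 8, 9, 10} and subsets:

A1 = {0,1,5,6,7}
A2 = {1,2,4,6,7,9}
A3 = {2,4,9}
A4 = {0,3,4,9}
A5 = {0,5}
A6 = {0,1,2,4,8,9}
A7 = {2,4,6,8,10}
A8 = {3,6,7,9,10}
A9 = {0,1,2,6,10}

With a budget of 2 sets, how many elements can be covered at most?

10

Choosing A6, A8 covers {0, 1, 2, 3, 4, 6, 7, 8, 9, 10} — 10 elements.
No choice of 2 sets does better; here 5 is left uncovered.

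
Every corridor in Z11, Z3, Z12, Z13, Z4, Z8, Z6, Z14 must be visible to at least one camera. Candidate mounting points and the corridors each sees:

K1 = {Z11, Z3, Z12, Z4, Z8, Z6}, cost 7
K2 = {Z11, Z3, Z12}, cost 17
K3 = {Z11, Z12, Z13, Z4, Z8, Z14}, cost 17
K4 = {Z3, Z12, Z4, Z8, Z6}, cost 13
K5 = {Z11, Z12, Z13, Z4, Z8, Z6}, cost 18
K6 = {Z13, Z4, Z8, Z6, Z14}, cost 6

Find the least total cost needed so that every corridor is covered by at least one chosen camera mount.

13

K1, K6 cover every corridor at cost 7 + 6 = 13.
Any cover uses at least 2 camera mounts; among all covering selections none totals below 13.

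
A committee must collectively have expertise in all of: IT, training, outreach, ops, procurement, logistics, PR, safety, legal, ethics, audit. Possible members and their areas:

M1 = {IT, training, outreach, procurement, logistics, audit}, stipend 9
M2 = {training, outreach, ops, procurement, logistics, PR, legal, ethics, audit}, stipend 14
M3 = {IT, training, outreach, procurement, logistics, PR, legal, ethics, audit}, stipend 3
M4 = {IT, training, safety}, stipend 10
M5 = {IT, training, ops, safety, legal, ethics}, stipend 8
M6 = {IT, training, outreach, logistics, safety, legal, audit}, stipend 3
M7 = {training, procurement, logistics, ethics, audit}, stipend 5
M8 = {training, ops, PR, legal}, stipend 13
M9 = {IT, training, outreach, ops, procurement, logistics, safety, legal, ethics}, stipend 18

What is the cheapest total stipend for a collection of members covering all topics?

11

M3, M5 cover every topic at stipend 3 + 8 = 11.
Any cover uses at least 2 members; among all covering selections none totals below 11.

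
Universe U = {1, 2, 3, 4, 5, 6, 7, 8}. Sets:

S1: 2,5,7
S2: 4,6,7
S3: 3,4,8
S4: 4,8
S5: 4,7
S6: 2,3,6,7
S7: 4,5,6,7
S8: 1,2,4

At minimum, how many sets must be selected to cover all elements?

S3, S7, S8 together cover {1, 2, 3, 4, 5, 6, 7, 8} — every element.
No 2 of the 8 sets cover everything (all 28 pairs fall short), so 3 is minimum.

3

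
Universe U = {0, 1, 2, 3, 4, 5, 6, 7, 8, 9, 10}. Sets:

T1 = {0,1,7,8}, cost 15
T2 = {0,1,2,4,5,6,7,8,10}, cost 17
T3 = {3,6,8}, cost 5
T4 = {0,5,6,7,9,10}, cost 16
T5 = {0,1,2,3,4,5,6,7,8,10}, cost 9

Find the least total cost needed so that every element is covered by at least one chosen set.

T4, T5 cover every element at cost 16 + 9 = 25.
Any cover uses at least 2 sets; among all covering selections none totals below 25.

25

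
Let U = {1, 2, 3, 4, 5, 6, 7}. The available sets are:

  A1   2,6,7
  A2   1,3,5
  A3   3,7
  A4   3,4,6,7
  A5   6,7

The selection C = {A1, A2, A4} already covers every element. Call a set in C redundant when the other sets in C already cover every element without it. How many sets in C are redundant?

Drop A1: 2 uncovered — not redundant.
Drop A2: 1, 5 uncovered — not redundant.
Drop A4: 4 uncovered — not redundant.
None of the sets in C is redundant.

0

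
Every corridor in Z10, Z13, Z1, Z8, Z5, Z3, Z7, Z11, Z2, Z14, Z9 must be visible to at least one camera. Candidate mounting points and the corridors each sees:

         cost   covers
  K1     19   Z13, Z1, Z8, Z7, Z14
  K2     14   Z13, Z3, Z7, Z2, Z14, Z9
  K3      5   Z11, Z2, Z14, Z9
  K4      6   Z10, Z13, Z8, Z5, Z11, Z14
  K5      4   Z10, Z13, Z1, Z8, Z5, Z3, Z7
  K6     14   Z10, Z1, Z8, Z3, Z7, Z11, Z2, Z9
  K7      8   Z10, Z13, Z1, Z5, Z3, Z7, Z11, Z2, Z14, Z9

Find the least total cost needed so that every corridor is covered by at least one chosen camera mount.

K3, K5 cover every corridor at cost 5 + 4 = 9.
Any cover uses at least 2 camera mounts; among all covering selections none totals below 9.

9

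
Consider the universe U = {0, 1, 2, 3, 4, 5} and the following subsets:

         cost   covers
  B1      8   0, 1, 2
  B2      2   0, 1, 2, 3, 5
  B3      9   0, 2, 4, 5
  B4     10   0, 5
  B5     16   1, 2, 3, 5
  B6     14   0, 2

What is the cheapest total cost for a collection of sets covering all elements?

B2, B3 cover every element at cost 2 + 9 = 11.
Any cover uses at least 2 sets; among all covering selections none totals below 11.

11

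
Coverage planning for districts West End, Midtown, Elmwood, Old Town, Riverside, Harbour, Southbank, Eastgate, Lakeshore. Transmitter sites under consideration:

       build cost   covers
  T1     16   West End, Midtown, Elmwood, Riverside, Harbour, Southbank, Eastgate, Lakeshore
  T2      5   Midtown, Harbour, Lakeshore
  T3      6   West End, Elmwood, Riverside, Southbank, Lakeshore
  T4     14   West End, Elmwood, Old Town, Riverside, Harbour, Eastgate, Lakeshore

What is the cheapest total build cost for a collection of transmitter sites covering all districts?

T2, T3, T4 cover every district at build cost 5 + 6 + 14 = 25.
Any cover uses at least 2 transmitter sites; among all covering selections none totals below 25.

25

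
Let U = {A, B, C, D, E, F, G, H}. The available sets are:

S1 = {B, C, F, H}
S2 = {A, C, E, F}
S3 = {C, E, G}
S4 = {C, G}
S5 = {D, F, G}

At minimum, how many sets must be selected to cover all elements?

3

S1, S2, S5 together cover {A, B, C, D, E, F, G, H} — every element.
No 2 of the 5 sets cover everything (all 10 pairs fall short), so 3 is minimum.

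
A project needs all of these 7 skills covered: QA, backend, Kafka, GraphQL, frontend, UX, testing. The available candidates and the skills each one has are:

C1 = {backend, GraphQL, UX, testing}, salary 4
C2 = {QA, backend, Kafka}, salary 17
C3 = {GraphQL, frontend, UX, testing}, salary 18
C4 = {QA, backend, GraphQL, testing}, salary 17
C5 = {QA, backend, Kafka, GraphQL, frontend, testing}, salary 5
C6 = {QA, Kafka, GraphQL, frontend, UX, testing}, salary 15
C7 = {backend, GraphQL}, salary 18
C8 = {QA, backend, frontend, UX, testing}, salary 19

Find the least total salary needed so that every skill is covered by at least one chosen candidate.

9

C1, C5 cover every skill at salary 4 + 5 = 9.
Any cover uses at least 2 candidates; among all covering selections none totals below 9.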